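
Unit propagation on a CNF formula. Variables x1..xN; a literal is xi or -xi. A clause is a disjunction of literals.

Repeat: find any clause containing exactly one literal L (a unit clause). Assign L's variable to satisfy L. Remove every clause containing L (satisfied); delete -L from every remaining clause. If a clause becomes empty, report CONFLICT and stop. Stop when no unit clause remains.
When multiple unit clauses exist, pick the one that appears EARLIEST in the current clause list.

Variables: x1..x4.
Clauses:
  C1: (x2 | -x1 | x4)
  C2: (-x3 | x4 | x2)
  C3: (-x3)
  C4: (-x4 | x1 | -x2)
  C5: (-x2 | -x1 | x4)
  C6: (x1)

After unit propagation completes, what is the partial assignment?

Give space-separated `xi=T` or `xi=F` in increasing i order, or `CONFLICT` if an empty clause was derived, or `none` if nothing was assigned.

unit clause [-3] forces x3=F; simplify:
  satisfied 2 clause(s); 4 remain; assigned so far: [3]
unit clause [1] forces x1=T; simplify:
  drop -1 from [2, -1, 4] -> [2, 4]
  drop -1 from [-2, -1, 4] -> [-2, 4]
  satisfied 2 clause(s); 2 remain; assigned so far: [1, 3]

Answer: x1=T x3=F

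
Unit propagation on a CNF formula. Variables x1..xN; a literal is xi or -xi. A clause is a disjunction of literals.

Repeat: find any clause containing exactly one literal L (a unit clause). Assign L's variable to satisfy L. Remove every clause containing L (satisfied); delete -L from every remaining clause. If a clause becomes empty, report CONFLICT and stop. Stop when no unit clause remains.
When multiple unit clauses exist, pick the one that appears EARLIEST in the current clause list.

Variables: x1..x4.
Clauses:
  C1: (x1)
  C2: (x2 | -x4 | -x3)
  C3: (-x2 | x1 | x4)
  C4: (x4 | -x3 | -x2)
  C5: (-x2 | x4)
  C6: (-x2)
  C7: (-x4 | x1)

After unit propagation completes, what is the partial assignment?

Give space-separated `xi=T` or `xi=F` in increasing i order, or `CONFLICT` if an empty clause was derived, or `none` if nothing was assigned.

unit clause [1] forces x1=T; simplify:
  satisfied 3 clause(s); 4 remain; assigned so far: [1]
unit clause [-2] forces x2=F; simplify:
  drop 2 from [2, -4, -3] -> [-4, -3]
  satisfied 3 clause(s); 1 remain; assigned so far: [1, 2]

Answer: x1=T x2=F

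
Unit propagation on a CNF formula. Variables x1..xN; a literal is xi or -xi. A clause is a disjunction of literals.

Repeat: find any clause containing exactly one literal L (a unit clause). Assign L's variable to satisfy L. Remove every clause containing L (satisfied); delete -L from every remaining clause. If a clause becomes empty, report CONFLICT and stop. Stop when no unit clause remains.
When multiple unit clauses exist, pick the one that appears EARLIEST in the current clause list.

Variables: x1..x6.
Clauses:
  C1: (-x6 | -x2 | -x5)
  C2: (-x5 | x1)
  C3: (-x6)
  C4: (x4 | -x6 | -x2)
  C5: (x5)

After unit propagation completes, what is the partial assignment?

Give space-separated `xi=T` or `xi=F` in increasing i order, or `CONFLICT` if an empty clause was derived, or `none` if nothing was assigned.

unit clause [-6] forces x6=F; simplify:
  satisfied 3 clause(s); 2 remain; assigned so far: [6]
unit clause [5] forces x5=T; simplify:
  drop -5 from [-5, 1] -> [1]
  satisfied 1 clause(s); 1 remain; assigned so far: [5, 6]
unit clause [1] forces x1=T; simplify:
  satisfied 1 clause(s); 0 remain; assigned so far: [1, 5, 6]

Answer: x1=T x5=T x6=F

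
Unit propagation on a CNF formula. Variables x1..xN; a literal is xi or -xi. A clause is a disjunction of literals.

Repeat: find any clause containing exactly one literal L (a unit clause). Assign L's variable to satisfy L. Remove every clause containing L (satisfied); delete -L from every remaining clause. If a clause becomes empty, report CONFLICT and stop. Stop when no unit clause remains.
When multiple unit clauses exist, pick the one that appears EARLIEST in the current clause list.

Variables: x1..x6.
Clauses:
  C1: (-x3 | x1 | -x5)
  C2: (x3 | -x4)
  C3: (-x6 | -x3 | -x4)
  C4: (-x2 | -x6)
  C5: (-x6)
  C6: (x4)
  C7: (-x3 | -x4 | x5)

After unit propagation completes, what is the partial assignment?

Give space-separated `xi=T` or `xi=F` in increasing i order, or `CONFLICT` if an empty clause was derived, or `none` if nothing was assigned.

Answer: x1=T x3=T x4=T x5=T x6=F

Derivation:
unit clause [-6] forces x6=F; simplify:
  satisfied 3 clause(s); 4 remain; assigned so far: [6]
unit clause [4] forces x4=T; simplify:
  drop -4 from [3, -4] -> [3]
  drop -4 from [-3, -4, 5] -> [-3, 5]
  satisfied 1 clause(s); 3 remain; assigned so far: [4, 6]
unit clause [3] forces x3=T; simplify:
  drop -3 from [-3, 1, -5] -> [1, -5]
  drop -3 from [-3, 5] -> [5]
  satisfied 1 clause(s); 2 remain; assigned so far: [3, 4, 6]
unit clause [5] forces x5=T; simplify:
  drop -5 from [1, -5] -> [1]
  satisfied 1 clause(s); 1 remain; assigned so far: [3, 4, 5, 6]
unit clause [1] forces x1=T; simplify:
  satisfied 1 clause(s); 0 remain; assigned so far: [1, 3, 4, 5, 6]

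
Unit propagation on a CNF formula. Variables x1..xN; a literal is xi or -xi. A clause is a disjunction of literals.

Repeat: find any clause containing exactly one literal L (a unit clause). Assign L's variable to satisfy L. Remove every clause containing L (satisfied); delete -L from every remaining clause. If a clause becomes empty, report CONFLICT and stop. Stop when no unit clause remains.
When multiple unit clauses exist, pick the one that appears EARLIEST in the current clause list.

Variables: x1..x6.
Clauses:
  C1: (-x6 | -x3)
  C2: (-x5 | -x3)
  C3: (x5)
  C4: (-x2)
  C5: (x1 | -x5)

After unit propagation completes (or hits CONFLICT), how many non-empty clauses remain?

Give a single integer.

Answer: 0

Derivation:
unit clause [5] forces x5=T; simplify:
  drop -5 from [-5, -3] -> [-3]
  drop -5 from [1, -5] -> [1]
  satisfied 1 clause(s); 4 remain; assigned so far: [5]
unit clause [-3] forces x3=F; simplify:
  satisfied 2 clause(s); 2 remain; assigned so far: [3, 5]
unit clause [-2] forces x2=F; simplify:
  satisfied 1 clause(s); 1 remain; assigned so far: [2, 3, 5]
unit clause [1] forces x1=T; simplify:
  satisfied 1 clause(s); 0 remain; assigned so far: [1, 2, 3, 5]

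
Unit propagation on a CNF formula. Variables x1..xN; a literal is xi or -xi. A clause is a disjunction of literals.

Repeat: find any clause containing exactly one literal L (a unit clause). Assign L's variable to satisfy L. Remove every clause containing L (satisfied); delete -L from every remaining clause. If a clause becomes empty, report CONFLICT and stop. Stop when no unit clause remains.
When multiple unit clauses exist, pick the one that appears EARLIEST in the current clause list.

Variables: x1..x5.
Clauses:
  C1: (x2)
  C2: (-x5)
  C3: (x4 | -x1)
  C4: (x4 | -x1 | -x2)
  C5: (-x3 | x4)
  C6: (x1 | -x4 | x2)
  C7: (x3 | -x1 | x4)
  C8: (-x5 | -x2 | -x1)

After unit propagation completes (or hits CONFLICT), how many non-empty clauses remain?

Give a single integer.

unit clause [2] forces x2=T; simplify:
  drop -2 from [4, -1, -2] -> [4, -1]
  drop -2 from [-5, -2, -1] -> [-5, -1]
  satisfied 2 clause(s); 6 remain; assigned so far: [2]
unit clause [-5] forces x5=F; simplify:
  satisfied 2 clause(s); 4 remain; assigned so far: [2, 5]

Answer: 4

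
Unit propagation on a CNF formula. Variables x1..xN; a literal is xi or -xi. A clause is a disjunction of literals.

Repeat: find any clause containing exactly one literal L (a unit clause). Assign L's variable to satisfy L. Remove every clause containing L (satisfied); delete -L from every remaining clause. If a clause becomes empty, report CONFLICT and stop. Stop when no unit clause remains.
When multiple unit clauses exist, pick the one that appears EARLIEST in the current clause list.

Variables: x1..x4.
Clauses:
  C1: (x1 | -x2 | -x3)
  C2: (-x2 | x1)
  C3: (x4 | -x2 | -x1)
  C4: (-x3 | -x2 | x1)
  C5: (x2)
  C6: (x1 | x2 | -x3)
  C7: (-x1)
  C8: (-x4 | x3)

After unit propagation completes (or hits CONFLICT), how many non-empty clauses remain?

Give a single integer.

Answer: 2

Derivation:
unit clause [2] forces x2=T; simplify:
  drop -2 from [1, -2, -3] -> [1, -3]
  drop -2 from [-2, 1] -> [1]
  drop -2 from [4, -2, -1] -> [4, -1]
  drop -2 from [-3, -2, 1] -> [-3, 1]
  satisfied 2 clause(s); 6 remain; assigned so far: [2]
unit clause [1] forces x1=T; simplify:
  drop -1 from [4, -1] -> [4]
  drop -1 from [-1] -> [] (empty!)
  satisfied 3 clause(s); 3 remain; assigned so far: [1, 2]
CONFLICT (empty clause)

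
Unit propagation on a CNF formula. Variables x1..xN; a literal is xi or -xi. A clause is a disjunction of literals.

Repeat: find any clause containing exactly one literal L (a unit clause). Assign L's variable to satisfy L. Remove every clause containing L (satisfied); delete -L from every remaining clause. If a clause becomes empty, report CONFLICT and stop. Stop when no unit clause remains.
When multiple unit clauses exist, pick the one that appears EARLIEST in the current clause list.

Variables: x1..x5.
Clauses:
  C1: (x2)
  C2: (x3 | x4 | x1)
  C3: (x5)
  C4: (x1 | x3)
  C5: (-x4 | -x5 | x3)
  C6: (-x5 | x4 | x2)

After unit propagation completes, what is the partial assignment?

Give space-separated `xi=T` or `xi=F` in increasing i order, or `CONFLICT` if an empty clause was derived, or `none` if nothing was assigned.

unit clause [2] forces x2=T; simplify:
  satisfied 2 clause(s); 4 remain; assigned so far: [2]
unit clause [5] forces x5=T; simplify:
  drop -5 from [-4, -5, 3] -> [-4, 3]
  satisfied 1 clause(s); 3 remain; assigned so far: [2, 5]

Answer: x2=T x5=T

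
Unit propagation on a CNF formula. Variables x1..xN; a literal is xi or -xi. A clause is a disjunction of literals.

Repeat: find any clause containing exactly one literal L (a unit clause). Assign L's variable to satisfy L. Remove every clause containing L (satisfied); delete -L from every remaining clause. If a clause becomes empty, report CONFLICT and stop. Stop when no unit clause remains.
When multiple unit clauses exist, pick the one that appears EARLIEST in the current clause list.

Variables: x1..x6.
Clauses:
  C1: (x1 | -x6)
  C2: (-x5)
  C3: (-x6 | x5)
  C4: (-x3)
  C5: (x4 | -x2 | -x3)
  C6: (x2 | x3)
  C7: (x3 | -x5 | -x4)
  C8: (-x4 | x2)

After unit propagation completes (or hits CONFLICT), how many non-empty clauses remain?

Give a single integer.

unit clause [-5] forces x5=F; simplify:
  drop 5 from [-6, 5] -> [-6]
  satisfied 2 clause(s); 6 remain; assigned so far: [5]
unit clause [-6] forces x6=F; simplify:
  satisfied 2 clause(s); 4 remain; assigned so far: [5, 6]
unit clause [-3] forces x3=F; simplify:
  drop 3 from [2, 3] -> [2]
  satisfied 2 clause(s); 2 remain; assigned so far: [3, 5, 6]
unit clause [2] forces x2=T; simplify:
  satisfied 2 clause(s); 0 remain; assigned so far: [2, 3, 5, 6]

Answer: 0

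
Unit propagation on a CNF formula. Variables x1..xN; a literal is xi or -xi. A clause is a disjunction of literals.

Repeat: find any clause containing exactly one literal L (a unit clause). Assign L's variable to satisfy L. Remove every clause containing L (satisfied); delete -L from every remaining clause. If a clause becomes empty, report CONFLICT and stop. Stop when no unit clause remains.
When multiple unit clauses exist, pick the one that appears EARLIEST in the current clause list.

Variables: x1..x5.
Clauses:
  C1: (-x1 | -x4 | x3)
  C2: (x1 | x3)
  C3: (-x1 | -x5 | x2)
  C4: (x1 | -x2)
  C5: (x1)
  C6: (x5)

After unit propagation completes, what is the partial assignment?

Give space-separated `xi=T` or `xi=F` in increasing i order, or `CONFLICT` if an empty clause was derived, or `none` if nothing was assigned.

unit clause [1] forces x1=T; simplify:
  drop -1 from [-1, -4, 3] -> [-4, 3]
  drop -1 from [-1, -5, 2] -> [-5, 2]
  satisfied 3 clause(s); 3 remain; assigned so far: [1]
unit clause [5] forces x5=T; simplify:
  drop -5 from [-5, 2] -> [2]
  satisfied 1 clause(s); 2 remain; assigned so far: [1, 5]
unit clause [2] forces x2=T; simplify:
  satisfied 1 clause(s); 1 remain; assigned so far: [1, 2, 5]

Answer: x1=T x2=T x5=T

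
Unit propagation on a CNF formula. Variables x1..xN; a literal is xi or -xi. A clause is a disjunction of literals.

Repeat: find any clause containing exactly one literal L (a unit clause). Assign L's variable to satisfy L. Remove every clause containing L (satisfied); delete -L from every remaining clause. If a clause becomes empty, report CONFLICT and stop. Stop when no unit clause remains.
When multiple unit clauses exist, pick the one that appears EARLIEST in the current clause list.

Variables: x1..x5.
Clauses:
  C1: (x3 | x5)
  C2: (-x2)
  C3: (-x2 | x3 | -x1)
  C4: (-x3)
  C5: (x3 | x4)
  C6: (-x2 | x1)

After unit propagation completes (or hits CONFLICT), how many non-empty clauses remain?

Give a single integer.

Answer: 0

Derivation:
unit clause [-2] forces x2=F; simplify:
  satisfied 3 clause(s); 3 remain; assigned so far: [2]
unit clause [-3] forces x3=F; simplify:
  drop 3 from [3, 5] -> [5]
  drop 3 from [3, 4] -> [4]
  satisfied 1 clause(s); 2 remain; assigned so far: [2, 3]
unit clause [5] forces x5=T; simplify:
  satisfied 1 clause(s); 1 remain; assigned so far: [2, 3, 5]
unit clause [4] forces x4=T; simplify:
  satisfied 1 clause(s); 0 remain; assigned so far: [2, 3, 4, 5]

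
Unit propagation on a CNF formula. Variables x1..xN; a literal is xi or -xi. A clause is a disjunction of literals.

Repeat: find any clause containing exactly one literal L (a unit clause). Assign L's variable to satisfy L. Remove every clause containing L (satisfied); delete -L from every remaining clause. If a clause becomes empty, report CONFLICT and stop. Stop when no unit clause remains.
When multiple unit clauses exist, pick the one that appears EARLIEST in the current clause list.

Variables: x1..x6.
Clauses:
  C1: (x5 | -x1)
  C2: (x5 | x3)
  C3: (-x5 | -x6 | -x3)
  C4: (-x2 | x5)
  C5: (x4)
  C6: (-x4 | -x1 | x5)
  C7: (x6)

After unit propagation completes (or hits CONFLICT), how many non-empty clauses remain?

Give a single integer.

unit clause [4] forces x4=T; simplify:
  drop -4 from [-4, -1, 5] -> [-1, 5]
  satisfied 1 clause(s); 6 remain; assigned so far: [4]
unit clause [6] forces x6=T; simplify:
  drop -6 from [-5, -6, -3] -> [-5, -3]
  satisfied 1 clause(s); 5 remain; assigned so far: [4, 6]

Answer: 5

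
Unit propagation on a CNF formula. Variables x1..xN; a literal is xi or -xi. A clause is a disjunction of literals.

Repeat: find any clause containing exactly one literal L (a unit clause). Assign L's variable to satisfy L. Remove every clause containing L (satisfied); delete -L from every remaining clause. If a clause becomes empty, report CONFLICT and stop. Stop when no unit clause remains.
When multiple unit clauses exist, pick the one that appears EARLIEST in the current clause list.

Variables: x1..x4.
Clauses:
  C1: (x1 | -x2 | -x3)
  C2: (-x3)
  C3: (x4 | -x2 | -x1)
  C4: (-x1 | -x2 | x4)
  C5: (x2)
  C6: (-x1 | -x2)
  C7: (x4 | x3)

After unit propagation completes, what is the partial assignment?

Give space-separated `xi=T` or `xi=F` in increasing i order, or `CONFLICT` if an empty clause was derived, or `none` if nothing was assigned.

unit clause [-3] forces x3=F; simplify:
  drop 3 from [4, 3] -> [4]
  satisfied 2 clause(s); 5 remain; assigned so far: [3]
unit clause [2] forces x2=T; simplify:
  drop -2 from [4, -2, -1] -> [4, -1]
  drop -2 from [-1, -2, 4] -> [-1, 4]
  drop -2 from [-1, -2] -> [-1]
  satisfied 1 clause(s); 4 remain; assigned so far: [2, 3]
unit clause [-1] forces x1=F; simplify:
  satisfied 3 clause(s); 1 remain; assigned so far: [1, 2, 3]
unit clause [4] forces x4=T; simplify:
  satisfied 1 clause(s); 0 remain; assigned so far: [1, 2, 3, 4]

Answer: x1=F x2=T x3=F x4=T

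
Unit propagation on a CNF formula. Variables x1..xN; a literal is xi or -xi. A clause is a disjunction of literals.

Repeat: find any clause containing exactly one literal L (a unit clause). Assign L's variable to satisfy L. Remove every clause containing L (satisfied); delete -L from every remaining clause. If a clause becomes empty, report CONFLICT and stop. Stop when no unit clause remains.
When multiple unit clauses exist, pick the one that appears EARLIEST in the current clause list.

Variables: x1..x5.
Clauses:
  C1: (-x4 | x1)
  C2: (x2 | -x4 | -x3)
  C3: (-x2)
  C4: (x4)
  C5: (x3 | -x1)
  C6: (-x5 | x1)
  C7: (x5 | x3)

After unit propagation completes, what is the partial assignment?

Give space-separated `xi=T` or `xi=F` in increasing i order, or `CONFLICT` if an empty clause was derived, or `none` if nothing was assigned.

Answer: CONFLICT

Derivation:
unit clause [-2] forces x2=F; simplify:
  drop 2 from [2, -4, -3] -> [-4, -3]
  satisfied 1 clause(s); 6 remain; assigned so far: [2]
unit clause [4] forces x4=T; simplify:
  drop -4 from [-4, 1] -> [1]
  drop -4 from [-4, -3] -> [-3]
  satisfied 1 clause(s); 5 remain; assigned so far: [2, 4]
unit clause [1] forces x1=T; simplify:
  drop -1 from [3, -1] -> [3]
  satisfied 2 clause(s); 3 remain; assigned so far: [1, 2, 4]
unit clause [-3] forces x3=F; simplify:
  drop 3 from [3] -> [] (empty!)
  drop 3 from [5, 3] -> [5]
  satisfied 1 clause(s); 2 remain; assigned so far: [1, 2, 3, 4]
CONFLICT (empty clause)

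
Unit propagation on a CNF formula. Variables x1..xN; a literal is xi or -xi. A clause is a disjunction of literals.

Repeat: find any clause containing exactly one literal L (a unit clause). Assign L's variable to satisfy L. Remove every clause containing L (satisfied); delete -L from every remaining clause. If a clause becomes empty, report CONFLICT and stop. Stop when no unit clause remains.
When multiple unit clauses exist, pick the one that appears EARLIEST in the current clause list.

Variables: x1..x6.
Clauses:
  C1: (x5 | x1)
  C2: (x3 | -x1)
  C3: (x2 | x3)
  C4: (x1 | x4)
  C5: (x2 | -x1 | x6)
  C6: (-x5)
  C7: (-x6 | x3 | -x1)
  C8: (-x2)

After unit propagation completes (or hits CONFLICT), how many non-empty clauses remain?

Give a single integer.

unit clause [-5] forces x5=F; simplify:
  drop 5 from [5, 1] -> [1]
  satisfied 1 clause(s); 7 remain; assigned so far: [5]
unit clause [1] forces x1=T; simplify:
  drop -1 from [3, -1] -> [3]
  drop -1 from [2, -1, 6] -> [2, 6]
  drop -1 from [-6, 3, -1] -> [-6, 3]
  satisfied 2 clause(s); 5 remain; assigned so far: [1, 5]
unit clause [3] forces x3=T; simplify:
  satisfied 3 clause(s); 2 remain; assigned so far: [1, 3, 5]
unit clause [-2] forces x2=F; simplify:
  drop 2 from [2, 6] -> [6]
  satisfied 1 clause(s); 1 remain; assigned so far: [1, 2, 3, 5]
unit clause [6] forces x6=T; simplify:
  satisfied 1 clause(s); 0 remain; assigned so far: [1, 2, 3, 5, 6]

Answer: 0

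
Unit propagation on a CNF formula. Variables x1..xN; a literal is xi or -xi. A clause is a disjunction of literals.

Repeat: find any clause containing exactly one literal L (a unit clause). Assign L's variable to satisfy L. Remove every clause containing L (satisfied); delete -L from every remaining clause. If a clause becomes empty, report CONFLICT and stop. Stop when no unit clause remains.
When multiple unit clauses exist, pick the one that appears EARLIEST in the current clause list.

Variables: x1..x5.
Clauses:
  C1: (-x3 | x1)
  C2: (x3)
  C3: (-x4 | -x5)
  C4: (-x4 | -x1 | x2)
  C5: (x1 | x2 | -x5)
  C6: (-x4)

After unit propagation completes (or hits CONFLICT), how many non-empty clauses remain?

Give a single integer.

Answer: 0

Derivation:
unit clause [3] forces x3=T; simplify:
  drop -3 from [-3, 1] -> [1]
  satisfied 1 clause(s); 5 remain; assigned so far: [3]
unit clause [1] forces x1=T; simplify:
  drop -1 from [-4, -1, 2] -> [-4, 2]
  satisfied 2 clause(s); 3 remain; assigned so far: [1, 3]
unit clause [-4] forces x4=F; simplify:
  satisfied 3 clause(s); 0 remain; assigned so far: [1, 3, 4]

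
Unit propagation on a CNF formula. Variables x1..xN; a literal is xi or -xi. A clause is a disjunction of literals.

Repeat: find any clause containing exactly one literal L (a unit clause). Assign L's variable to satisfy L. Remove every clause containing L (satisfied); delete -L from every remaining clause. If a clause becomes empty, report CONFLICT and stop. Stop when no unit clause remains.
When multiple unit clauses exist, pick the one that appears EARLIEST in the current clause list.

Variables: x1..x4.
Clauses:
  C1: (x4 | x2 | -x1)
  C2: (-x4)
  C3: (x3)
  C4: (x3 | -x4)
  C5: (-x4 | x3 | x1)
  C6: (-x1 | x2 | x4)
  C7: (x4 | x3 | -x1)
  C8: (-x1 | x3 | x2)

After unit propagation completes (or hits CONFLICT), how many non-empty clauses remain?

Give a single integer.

Answer: 2

Derivation:
unit clause [-4] forces x4=F; simplify:
  drop 4 from [4, 2, -1] -> [2, -1]
  drop 4 from [-1, 2, 4] -> [-1, 2]
  drop 4 from [4, 3, -1] -> [3, -1]
  satisfied 3 clause(s); 5 remain; assigned so far: [4]
unit clause [3] forces x3=T; simplify:
  satisfied 3 clause(s); 2 remain; assigned so far: [3, 4]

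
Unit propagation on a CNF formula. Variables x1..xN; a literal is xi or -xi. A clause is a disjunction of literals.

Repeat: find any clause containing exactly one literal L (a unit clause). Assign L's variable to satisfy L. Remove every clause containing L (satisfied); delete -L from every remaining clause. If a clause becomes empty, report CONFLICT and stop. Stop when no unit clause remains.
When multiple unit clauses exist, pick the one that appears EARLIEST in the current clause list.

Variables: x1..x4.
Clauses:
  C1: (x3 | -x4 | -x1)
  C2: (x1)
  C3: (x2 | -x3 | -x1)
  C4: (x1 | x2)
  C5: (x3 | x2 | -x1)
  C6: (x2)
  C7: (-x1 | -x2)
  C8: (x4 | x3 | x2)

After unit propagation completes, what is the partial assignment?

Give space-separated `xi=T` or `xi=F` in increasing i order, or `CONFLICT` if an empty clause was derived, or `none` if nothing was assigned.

Answer: CONFLICT

Derivation:
unit clause [1] forces x1=T; simplify:
  drop -1 from [3, -4, -1] -> [3, -4]
  drop -1 from [2, -3, -1] -> [2, -3]
  drop -1 from [3, 2, -1] -> [3, 2]
  drop -1 from [-1, -2] -> [-2]
  satisfied 2 clause(s); 6 remain; assigned so far: [1]
unit clause [2] forces x2=T; simplify:
  drop -2 from [-2] -> [] (empty!)
  satisfied 4 clause(s); 2 remain; assigned so far: [1, 2]
CONFLICT (empty clause)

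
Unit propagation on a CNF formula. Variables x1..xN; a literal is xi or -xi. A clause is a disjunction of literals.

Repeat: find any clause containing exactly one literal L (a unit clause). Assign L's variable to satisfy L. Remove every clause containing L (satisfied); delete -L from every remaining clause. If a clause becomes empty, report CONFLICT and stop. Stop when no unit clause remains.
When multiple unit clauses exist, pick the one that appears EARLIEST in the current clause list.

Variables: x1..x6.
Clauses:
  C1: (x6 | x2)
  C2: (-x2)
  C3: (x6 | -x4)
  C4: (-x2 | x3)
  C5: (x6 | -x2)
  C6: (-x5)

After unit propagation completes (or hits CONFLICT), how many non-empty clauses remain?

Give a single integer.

unit clause [-2] forces x2=F; simplify:
  drop 2 from [6, 2] -> [6]
  satisfied 3 clause(s); 3 remain; assigned so far: [2]
unit clause [6] forces x6=T; simplify:
  satisfied 2 clause(s); 1 remain; assigned so far: [2, 6]
unit clause [-5] forces x5=F; simplify:
  satisfied 1 clause(s); 0 remain; assigned so far: [2, 5, 6]

Answer: 0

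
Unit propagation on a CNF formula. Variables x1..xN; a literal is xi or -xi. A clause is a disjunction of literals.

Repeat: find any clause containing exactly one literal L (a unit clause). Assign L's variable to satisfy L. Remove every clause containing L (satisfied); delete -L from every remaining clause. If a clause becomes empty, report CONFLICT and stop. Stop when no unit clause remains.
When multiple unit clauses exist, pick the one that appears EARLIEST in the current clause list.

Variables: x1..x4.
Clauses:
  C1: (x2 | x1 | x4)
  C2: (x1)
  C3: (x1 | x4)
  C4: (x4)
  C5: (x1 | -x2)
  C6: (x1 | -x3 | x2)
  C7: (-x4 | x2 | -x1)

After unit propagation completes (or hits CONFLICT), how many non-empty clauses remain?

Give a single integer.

Answer: 0

Derivation:
unit clause [1] forces x1=T; simplify:
  drop -1 from [-4, 2, -1] -> [-4, 2]
  satisfied 5 clause(s); 2 remain; assigned so far: [1]
unit clause [4] forces x4=T; simplify:
  drop -4 from [-4, 2] -> [2]
  satisfied 1 clause(s); 1 remain; assigned so far: [1, 4]
unit clause [2] forces x2=T; simplify:
  satisfied 1 clause(s); 0 remain; assigned so far: [1, 2, 4]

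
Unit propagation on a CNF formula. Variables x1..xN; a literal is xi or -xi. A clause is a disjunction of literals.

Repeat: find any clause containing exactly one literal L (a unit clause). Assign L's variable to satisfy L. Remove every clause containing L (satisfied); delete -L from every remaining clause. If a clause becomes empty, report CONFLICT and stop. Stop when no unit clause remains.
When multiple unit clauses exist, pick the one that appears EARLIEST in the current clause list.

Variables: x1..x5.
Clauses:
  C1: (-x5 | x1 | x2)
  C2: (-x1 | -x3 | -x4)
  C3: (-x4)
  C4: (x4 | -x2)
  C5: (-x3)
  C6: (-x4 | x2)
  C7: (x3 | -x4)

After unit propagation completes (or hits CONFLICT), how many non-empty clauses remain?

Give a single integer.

Answer: 1

Derivation:
unit clause [-4] forces x4=F; simplify:
  drop 4 from [4, -2] -> [-2]
  satisfied 4 clause(s); 3 remain; assigned so far: [4]
unit clause [-2] forces x2=F; simplify:
  drop 2 from [-5, 1, 2] -> [-5, 1]
  satisfied 1 clause(s); 2 remain; assigned so far: [2, 4]
unit clause [-3] forces x3=F; simplify:
  satisfied 1 clause(s); 1 remain; assigned so far: [2, 3, 4]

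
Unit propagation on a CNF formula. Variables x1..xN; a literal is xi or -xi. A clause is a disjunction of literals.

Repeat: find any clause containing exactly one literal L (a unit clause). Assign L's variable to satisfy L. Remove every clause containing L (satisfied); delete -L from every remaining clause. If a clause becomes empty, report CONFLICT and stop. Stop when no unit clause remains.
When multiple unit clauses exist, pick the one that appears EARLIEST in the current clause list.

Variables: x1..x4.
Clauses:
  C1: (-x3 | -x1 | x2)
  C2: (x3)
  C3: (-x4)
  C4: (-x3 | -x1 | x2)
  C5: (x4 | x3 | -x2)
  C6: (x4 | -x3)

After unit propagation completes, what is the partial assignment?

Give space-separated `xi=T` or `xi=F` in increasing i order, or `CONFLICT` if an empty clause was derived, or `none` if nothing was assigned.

unit clause [3] forces x3=T; simplify:
  drop -3 from [-3, -1, 2] -> [-1, 2]
  drop -3 from [-3, -1, 2] -> [-1, 2]
  drop -3 from [4, -3] -> [4]
  satisfied 2 clause(s); 4 remain; assigned so far: [3]
unit clause [-4] forces x4=F; simplify:
  drop 4 from [4] -> [] (empty!)
  satisfied 1 clause(s); 3 remain; assigned so far: [3, 4]
CONFLICT (empty clause)

Answer: CONFLICT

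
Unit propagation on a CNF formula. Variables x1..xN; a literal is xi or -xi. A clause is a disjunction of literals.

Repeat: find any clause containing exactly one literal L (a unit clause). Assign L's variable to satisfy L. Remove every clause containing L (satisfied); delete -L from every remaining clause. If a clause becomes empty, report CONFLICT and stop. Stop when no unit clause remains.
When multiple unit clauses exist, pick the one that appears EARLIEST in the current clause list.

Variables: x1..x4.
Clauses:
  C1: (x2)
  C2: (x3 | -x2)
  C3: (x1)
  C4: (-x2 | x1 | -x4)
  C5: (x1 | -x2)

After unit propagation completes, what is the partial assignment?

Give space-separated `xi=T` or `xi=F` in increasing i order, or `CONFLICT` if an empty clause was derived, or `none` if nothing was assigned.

Answer: x1=T x2=T x3=T

Derivation:
unit clause [2] forces x2=T; simplify:
  drop -2 from [3, -2] -> [3]
  drop -2 from [-2, 1, -4] -> [1, -4]
  drop -2 from [1, -2] -> [1]
  satisfied 1 clause(s); 4 remain; assigned so far: [2]
unit clause [3] forces x3=T; simplify:
  satisfied 1 clause(s); 3 remain; assigned so far: [2, 3]
unit clause [1] forces x1=T; simplify:
  satisfied 3 clause(s); 0 remain; assigned so far: [1, 2, 3]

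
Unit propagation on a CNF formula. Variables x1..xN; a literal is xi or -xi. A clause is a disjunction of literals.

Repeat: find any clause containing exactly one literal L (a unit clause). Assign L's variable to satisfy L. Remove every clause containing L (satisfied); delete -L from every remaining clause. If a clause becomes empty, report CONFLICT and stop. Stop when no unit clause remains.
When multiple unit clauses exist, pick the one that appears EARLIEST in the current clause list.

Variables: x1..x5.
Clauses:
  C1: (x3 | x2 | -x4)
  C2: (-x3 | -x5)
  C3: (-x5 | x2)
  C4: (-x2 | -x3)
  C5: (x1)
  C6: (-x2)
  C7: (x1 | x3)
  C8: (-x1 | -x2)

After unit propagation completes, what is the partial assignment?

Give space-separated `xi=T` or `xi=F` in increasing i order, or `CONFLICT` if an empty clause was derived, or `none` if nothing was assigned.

Answer: x1=T x2=F x5=F

Derivation:
unit clause [1] forces x1=T; simplify:
  drop -1 from [-1, -2] -> [-2]
  satisfied 2 clause(s); 6 remain; assigned so far: [1]
unit clause [-2] forces x2=F; simplify:
  drop 2 from [3, 2, -4] -> [3, -4]
  drop 2 from [-5, 2] -> [-5]
  satisfied 3 clause(s); 3 remain; assigned so far: [1, 2]
unit clause [-5] forces x5=F; simplify:
  satisfied 2 clause(s); 1 remain; assigned so far: [1, 2, 5]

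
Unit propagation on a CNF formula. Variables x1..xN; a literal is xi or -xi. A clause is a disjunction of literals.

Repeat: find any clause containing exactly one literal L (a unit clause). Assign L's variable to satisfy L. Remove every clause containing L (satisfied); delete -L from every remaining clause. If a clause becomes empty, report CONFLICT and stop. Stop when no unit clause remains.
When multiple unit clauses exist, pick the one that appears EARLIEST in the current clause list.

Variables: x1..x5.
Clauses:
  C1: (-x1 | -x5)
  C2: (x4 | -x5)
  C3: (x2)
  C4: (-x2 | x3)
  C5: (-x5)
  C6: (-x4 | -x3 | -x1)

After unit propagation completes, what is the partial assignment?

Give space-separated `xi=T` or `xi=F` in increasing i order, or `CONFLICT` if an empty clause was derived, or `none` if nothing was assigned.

Answer: x2=T x3=T x5=F

Derivation:
unit clause [2] forces x2=T; simplify:
  drop -2 from [-2, 3] -> [3]
  satisfied 1 clause(s); 5 remain; assigned so far: [2]
unit clause [3] forces x3=T; simplify:
  drop -3 from [-4, -3, -1] -> [-4, -1]
  satisfied 1 clause(s); 4 remain; assigned so far: [2, 3]
unit clause [-5] forces x5=F; simplify:
  satisfied 3 clause(s); 1 remain; assigned so far: [2, 3, 5]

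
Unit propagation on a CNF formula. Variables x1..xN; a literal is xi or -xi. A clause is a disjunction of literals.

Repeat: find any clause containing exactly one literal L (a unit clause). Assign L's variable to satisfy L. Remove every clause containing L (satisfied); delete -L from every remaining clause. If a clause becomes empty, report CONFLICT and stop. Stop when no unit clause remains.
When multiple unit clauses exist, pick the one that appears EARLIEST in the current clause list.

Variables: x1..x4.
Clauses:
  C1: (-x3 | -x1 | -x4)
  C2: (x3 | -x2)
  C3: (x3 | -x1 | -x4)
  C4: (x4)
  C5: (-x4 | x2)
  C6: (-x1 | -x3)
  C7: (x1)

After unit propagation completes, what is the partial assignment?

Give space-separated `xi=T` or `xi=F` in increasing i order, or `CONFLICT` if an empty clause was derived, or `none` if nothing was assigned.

unit clause [4] forces x4=T; simplify:
  drop -4 from [-3, -1, -4] -> [-3, -1]
  drop -4 from [3, -1, -4] -> [3, -1]
  drop -4 from [-4, 2] -> [2]
  satisfied 1 clause(s); 6 remain; assigned so far: [4]
unit clause [2] forces x2=T; simplify:
  drop -2 from [3, -2] -> [3]
  satisfied 1 clause(s); 5 remain; assigned so far: [2, 4]
unit clause [3] forces x3=T; simplify:
  drop -3 from [-3, -1] -> [-1]
  drop -3 from [-1, -3] -> [-1]
  satisfied 2 clause(s); 3 remain; assigned so far: [2, 3, 4]
unit clause [-1] forces x1=F; simplify:
  drop 1 from [1] -> [] (empty!)
  satisfied 2 clause(s); 1 remain; assigned so far: [1, 2, 3, 4]
CONFLICT (empty clause)

Answer: CONFLICT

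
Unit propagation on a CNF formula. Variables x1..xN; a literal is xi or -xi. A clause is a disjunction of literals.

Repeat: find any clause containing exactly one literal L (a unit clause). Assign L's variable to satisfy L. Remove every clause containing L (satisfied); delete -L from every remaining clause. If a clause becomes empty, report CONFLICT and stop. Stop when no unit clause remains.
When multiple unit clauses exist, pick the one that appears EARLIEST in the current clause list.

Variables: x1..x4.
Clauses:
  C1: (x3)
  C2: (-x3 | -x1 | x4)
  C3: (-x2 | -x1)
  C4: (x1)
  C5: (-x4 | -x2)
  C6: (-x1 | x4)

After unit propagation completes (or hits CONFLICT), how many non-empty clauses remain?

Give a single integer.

unit clause [3] forces x3=T; simplify:
  drop -3 from [-3, -1, 4] -> [-1, 4]
  satisfied 1 clause(s); 5 remain; assigned so far: [3]
unit clause [1] forces x1=T; simplify:
  drop -1 from [-1, 4] -> [4]
  drop -1 from [-2, -1] -> [-2]
  drop -1 from [-1, 4] -> [4]
  satisfied 1 clause(s); 4 remain; assigned so far: [1, 3]
unit clause [4] forces x4=T; simplify:
  drop -4 from [-4, -2] -> [-2]
  satisfied 2 clause(s); 2 remain; assigned so far: [1, 3, 4]
unit clause [-2] forces x2=F; simplify:
  satisfied 2 clause(s); 0 remain; assigned so far: [1, 2, 3, 4]

Answer: 0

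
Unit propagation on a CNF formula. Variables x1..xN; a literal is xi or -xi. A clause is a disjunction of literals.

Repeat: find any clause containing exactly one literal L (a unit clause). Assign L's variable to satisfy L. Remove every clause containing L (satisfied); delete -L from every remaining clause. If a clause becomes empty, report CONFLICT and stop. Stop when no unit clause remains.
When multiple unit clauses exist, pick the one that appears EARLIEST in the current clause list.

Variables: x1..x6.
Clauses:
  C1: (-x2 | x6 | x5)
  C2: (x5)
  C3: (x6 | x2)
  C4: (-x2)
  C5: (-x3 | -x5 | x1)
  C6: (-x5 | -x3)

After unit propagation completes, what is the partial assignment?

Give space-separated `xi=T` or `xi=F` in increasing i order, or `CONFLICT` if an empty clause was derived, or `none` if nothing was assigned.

unit clause [5] forces x5=T; simplify:
  drop -5 from [-3, -5, 1] -> [-3, 1]
  drop -5 from [-5, -3] -> [-3]
  satisfied 2 clause(s); 4 remain; assigned so far: [5]
unit clause [-2] forces x2=F; simplify:
  drop 2 from [6, 2] -> [6]
  satisfied 1 clause(s); 3 remain; assigned so far: [2, 5]
unit clause [6] forces x6=T; simplify:
  satisfied 1 clause(s); 2 remain; assigned so far: [2, 5, 6]
unit clause [-3] forces x3=F; simplify:
  satisfied 2 clause(s); 0 remain; assigned so far: [2, 3, 5, 6]

Answer: x2=F x3=F x5=T x6=T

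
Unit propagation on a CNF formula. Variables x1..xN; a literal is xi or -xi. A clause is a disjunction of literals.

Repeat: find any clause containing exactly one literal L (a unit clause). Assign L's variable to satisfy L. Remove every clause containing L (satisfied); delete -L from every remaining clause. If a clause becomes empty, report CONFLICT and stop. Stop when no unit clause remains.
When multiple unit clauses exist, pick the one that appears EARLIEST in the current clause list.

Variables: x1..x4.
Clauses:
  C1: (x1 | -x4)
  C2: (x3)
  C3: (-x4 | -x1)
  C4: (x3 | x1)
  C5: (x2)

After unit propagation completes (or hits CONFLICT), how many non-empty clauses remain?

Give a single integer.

unit clause [3] forces x3=T; simplify:
  satisfied 2 clause(s); 3 remain; assigned so far: [3]
unit clause [2] forces x2=T; simplify:
  satisfied 1 clause(s); 2 remain; assigned so far: [2, 3]

Answer: 2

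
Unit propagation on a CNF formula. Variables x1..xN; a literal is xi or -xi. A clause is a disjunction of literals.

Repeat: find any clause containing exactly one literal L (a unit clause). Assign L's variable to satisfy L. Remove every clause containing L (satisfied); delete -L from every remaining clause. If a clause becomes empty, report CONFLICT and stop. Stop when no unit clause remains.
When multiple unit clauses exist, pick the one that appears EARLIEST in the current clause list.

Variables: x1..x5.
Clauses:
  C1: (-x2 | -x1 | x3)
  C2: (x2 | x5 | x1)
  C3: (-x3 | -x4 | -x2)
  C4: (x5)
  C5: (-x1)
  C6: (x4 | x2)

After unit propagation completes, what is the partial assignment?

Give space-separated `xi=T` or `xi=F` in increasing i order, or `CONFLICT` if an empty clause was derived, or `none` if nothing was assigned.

Answer: x1=F x5=T

Derivation:
unit clause [5] forces x5=T; simplify:
  satisfied 2 clause(s); 4 remain; assigned so far: [5]
unit clause [-1] forces x1=F; simplify:
  satisfied 2 clause(s); 2 remain; assigned so far: [1, 5]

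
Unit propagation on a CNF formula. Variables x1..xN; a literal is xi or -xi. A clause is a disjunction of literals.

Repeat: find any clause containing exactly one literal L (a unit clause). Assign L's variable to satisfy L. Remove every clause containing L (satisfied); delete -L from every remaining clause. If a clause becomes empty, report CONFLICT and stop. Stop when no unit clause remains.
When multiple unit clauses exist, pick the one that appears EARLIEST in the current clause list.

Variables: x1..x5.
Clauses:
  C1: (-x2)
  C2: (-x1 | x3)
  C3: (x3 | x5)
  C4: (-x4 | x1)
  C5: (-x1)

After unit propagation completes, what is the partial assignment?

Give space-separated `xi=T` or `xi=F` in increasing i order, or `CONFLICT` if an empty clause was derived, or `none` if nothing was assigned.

unit clause [-2] forces x2=F; simplify:
  satisfied 1 clause(s); 4 remain; assigned so far: [2]
unit clause [-1] forces x1=F; simplify:
  drop 1 from [-4, 1] -> [-4]
  satisfied 2 clause(s); 2 remain; assigned so far: [1, 2]
unit clause [-4] forces x4=F; simplify:
  satisfied 1 clause(s); 1 remain; assigned so far: [1, 2, 4]

Answer: x1=F x2=F x4=F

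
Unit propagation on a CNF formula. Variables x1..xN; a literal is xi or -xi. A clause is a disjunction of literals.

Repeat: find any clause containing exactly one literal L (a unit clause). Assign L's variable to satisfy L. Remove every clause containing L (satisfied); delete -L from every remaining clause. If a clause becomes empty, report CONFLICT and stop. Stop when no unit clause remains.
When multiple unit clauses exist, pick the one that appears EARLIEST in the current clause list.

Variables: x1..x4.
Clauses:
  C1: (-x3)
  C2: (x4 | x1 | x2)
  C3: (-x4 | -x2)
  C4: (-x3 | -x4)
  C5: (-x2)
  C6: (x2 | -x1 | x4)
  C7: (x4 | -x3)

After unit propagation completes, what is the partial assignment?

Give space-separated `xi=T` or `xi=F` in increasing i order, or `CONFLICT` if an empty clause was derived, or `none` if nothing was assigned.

unit clause [-3] forces x3=F; simplify:
  satisfied 3 clause(s); 4 remain; assigned so far: [3]
unit clause [-2] forces x2=F; simplify:
  drop 2 from [4, 1, 2] -> [4, 1]
  drop 2 from [2, -1, 4] -> [-1, 4]
  satisfied 2 clause(s); 2 remain; assigned so far: [2, 3]

Answer: x2=F x3=F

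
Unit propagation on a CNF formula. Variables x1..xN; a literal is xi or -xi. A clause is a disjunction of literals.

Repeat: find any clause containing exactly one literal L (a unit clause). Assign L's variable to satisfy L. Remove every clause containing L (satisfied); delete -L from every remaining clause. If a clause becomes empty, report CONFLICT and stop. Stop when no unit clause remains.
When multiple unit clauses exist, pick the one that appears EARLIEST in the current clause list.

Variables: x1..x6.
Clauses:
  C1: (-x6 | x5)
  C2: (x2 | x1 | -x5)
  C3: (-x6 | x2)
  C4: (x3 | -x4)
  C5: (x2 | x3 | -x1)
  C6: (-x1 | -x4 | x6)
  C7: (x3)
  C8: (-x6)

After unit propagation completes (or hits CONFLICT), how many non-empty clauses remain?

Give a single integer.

unit clause [3] forces x3=T; simplify:
  satisfied 3 clause(s); 5 remain; assigned so far: [3]
unit clause [-6] forces x6=F; simplify:
  drop 6 from [-1, -4, 6] -> [-1, -4]
  satisfied 3 clause(s); 2 remain; assigned so far: [3, 6]

Answer: 2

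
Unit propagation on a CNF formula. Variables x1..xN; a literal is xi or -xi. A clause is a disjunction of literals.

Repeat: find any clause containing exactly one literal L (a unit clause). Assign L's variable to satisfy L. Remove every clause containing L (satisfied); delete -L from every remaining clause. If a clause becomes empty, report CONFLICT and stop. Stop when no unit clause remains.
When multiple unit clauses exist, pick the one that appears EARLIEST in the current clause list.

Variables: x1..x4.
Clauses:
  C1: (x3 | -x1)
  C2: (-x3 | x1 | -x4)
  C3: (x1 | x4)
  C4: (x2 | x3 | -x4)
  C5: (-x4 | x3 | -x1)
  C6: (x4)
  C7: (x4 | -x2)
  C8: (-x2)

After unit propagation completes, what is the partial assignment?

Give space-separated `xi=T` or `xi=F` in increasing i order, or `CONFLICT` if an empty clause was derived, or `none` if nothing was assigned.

unit clause [4] forces x4=T; simplify:
  drop -4 from [-3, 1, -4] -> [-3, 1]
  drop -4 from [2, 3, -4] -> [2, 3]
  drop -4 from [-4, 3, -1] -> [3, -1]
  satisfied 3 clause(s); 5 remain; assigned so far: [4]
unit clause [-2] forces x2=F; simplify:
  drop 2 from [2, 3] -> [3]
  satisfied 1 clause(s); 4 remain; assigned so far: [2, 4]
unit clause [3] forces x3=T; simplify:
  drop -3 from [-3, 1] -> [1]
  satisfied 3 clause(s); 1 remain; assigned so far: [2, 3, 4]
unit clause [1] forces x1=T; simplify:
  satisfied 1 clause(s); 0 remain; assigned so far: [1, 2, 3, 4]

Answer: x1=T x2=F x3=T x4=T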